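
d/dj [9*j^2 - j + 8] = 18*j - 1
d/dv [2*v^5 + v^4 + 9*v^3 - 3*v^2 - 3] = v*(10*v^3 + 4*v^2 + 27*v - 6)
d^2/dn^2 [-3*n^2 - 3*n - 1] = -6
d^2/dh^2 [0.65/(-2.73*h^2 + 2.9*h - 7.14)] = (9.68877*h^2 - 10.2921*h - 0.65*(5.46*h - 2.9)*(10.92*h - 5.8) + 25.33986)/(2.73*h^2 - 2.9*h + 7.14)^3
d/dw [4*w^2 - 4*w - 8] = 8*w - 4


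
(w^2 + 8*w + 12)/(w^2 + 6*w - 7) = (w^2 + 8*w + 12)/(w^2 + 6*w - 7)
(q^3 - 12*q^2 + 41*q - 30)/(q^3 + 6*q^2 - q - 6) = (q^2 - 11*q + 30)/(q^2 + 7*q + 6)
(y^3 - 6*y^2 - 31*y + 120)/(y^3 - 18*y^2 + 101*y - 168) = (y + 5)/(y - 7)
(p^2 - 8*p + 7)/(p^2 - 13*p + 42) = (p - 1)/(p - 6)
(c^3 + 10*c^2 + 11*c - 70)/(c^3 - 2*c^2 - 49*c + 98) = (c + 5)/(c - 7)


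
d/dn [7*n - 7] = 7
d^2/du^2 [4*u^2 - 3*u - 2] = 8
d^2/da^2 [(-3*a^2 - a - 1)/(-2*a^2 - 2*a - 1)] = 2*(-8*a^3 - 6*a^2 + 6*a + 3)/(8*a^6 + 24*a^5 + 36*a^4 + 32*a^3 + 18*a^2 + 6*a + 1)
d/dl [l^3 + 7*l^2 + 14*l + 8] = 3*l^2 + 14*l + 14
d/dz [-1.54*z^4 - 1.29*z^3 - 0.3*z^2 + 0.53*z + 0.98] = -6.16*z^3 - 3.87*z^2 - 0.6*z + 0.53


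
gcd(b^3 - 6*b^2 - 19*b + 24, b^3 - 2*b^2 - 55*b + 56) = b^2 - 9*b + 8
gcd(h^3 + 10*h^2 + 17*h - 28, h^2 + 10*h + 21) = h + 7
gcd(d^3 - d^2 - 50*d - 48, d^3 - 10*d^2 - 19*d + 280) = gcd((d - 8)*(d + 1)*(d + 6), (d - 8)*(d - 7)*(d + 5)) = d - 8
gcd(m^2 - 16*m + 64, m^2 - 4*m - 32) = m - 8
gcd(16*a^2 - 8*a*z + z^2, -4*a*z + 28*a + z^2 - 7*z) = -4*a + z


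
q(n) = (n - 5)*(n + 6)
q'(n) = 2*n + 1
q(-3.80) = -19.36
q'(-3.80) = -6.60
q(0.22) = -29.73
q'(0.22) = 1.44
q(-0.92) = -30.07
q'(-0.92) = -0.84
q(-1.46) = -29.33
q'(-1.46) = -1.92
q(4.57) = -4.55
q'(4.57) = 10.14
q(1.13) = -27.59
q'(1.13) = 3.26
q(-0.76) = -30.18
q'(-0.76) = -0.52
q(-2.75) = -25.19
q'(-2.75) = -4.50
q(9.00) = 60.00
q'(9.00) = 19.00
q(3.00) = -18.00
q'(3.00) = 7.00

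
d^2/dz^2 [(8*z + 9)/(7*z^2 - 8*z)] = 2*(392*z^3 + 1323*z^2 - 1512*z + 576)/(z^3*(343*z^3 - 1176*z^2 + 1344*z - 512))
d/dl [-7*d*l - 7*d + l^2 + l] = -7*d + 2*l + 1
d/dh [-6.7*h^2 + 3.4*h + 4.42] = 3.4 - 13.4*h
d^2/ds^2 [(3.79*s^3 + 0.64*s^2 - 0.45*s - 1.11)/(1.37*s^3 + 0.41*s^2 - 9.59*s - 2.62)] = (-1.85525399999999*s^6 + 293.697312*s^5 + 187.180086*s^4 + 720.502938*s^3 + 642.484392*s^2 + 155.477166*s - 175.154254)/(2.571353*s^9 + 2.308587*s^8 - 53.307522*s^7 - 47.003731*s^6 + 364.32273*s^5 + 318.333573*s^4 - 791.951927*s^3 - 714.426054*s^2 - 197.488788*s - 17.984728)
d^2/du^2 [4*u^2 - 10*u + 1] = 8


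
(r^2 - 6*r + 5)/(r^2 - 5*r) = (r - 1)/r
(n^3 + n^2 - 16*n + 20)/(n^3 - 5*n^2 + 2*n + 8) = (n^2 + 3*n - 10)/(n^2 - 3*n - 4)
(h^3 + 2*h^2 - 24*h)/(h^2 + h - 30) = h*(h - 4)/(h - 5)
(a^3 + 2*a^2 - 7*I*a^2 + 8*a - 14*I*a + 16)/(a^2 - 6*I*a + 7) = (a^2 + a*(2 - 8*I) - 16*I)/(a - 7*I)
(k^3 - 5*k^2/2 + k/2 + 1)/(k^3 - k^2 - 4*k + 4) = (k + 1/2)/(k + 2)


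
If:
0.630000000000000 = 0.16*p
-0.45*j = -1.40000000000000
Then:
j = 3.11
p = 3.94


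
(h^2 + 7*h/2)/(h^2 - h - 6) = h*(2*h + 7)/(2*(h^2 - h - 6))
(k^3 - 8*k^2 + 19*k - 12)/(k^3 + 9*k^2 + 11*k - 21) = (k^2 - 7*k + 12)/(k^2 + 10*k + 21)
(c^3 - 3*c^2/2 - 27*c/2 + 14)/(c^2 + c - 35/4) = 2*(c^2 - 5*c + 4)/(2*c - 5)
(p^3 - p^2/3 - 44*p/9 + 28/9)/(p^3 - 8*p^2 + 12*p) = (9*p^2 + 15*p - 14)/(9*p*(p - 6))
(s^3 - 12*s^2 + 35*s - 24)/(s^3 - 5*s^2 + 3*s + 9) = (s^2 - 9*s + 8)/(s^2 - 2*s - 3)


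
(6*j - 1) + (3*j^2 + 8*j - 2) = 3*j^2 + 14*j - 3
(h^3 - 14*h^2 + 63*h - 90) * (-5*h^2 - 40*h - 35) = -5*h^5 + 30*h^4 + 210*h^3 - 1580*h^2 + 1395*h + 3150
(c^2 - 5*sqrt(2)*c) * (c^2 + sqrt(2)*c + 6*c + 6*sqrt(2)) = c^4 - 4*sqrt(2)*c^3 + 6*c^3 - 24*sqrt(2)*c^2 - 10*c^2 - 60*c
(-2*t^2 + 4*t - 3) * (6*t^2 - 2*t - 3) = -12*t^4 + 28*t^3 - 20*t^2 - 6*t + 9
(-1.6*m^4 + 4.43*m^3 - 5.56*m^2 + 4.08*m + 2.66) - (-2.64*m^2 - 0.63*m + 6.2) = -1.6*m^4 + 4.43*m^3 - 2.92*m^2 + 4.71*m - 3.54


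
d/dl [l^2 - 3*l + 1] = 2*l - 3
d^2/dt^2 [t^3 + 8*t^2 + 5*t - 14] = 6*t + 16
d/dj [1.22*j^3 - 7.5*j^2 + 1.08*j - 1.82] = 3.66*j^2 - 15.0*j + 1.08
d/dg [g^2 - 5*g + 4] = 2*g - 5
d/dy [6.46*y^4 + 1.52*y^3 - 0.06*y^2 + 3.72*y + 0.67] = 25.84*y^3 + 4.56*y^2 - 0.12*y + 3.72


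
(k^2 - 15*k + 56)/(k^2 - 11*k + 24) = (k - 7)/(k - 3)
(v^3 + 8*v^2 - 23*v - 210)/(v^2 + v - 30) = v + 7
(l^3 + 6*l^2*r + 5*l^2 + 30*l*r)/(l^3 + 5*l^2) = (l + 6*r)/l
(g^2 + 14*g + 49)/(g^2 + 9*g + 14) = (g + 7)/(g + 2)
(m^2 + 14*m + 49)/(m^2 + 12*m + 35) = (m + 7)/(m + 5)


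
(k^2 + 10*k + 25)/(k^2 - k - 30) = (k + 5)/(k - 6)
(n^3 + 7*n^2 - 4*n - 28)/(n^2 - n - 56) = (n^2 - 4)/(n - 8)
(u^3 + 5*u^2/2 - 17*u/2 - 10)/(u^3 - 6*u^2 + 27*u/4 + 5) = 2*(u^2 + 5*u + 4)/(2*u^2 - 7*u - 4)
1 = 1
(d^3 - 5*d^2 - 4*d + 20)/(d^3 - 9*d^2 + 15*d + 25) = (d^2 - 4)/(d^2 - 4*d - 5)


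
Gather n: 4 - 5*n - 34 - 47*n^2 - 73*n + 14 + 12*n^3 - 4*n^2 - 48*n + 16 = 12*n^3 - 51*n^2 - 126*n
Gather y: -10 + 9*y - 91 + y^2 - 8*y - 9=y^2 + y - 110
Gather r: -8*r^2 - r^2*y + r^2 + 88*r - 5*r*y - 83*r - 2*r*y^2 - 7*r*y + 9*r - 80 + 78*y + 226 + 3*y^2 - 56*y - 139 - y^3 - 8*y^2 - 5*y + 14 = r^2*(-y - 7) + r*(-2*y^2 - 12*y + 14) - y^3 - 5*y^2 + 17*y + 21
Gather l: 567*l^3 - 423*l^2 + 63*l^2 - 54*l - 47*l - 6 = 567*l^3 - 360*l^2 - 101*l - 6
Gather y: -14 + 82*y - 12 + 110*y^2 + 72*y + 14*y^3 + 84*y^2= 14*y^3 + 194*y^2 + 154*y - 26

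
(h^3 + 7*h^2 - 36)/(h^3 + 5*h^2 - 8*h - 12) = (h + 3)/(h + 1)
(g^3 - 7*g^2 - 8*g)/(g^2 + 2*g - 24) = g*(g^2 - 7*g - 8)/(g^2 + 2*g - 24)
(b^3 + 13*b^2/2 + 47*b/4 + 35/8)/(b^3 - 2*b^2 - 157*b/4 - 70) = (b + 1/2)/(b - 8)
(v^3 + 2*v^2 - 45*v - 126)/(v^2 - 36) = (v^2 - 4*v - 21)/(v - 6)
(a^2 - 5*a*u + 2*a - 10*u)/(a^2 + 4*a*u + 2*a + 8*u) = (a - 5*u)/(a + 4*u)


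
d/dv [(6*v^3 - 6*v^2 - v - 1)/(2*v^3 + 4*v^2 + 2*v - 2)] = (18*v^4 + 14*v^3 - 19*v^2 + 16*v + 2)/(2*(v^6 + 4*v^5 + 6*v^4 + 2*v^3 - 3*v^2 - 2*v + 1))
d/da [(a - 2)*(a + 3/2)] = 2*a - 1/2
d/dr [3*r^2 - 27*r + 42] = 6*r - 27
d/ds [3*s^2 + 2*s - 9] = 6*s + 2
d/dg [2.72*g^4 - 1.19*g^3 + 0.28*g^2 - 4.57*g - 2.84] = 10.88*g^3 - 3.57*g^2 + 0.56*g - 4.57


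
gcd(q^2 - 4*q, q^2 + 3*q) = q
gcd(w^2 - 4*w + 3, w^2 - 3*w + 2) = w - 1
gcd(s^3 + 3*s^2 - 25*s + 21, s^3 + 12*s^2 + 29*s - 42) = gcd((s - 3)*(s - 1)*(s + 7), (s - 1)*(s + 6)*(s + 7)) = s^2 + 6*s - 7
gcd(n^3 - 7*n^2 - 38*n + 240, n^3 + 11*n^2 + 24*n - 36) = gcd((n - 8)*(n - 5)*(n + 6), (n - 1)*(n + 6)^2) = n + 6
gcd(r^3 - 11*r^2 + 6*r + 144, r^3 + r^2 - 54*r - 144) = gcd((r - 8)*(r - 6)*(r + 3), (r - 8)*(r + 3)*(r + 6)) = r^2 - 5*r - 24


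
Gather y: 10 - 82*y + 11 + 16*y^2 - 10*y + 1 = 16*y^2 - 92*y + 22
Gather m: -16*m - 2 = -16*m - 2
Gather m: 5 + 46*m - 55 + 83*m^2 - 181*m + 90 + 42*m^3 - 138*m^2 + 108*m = 42*m^3 - 55*m^2 - 27*m + 40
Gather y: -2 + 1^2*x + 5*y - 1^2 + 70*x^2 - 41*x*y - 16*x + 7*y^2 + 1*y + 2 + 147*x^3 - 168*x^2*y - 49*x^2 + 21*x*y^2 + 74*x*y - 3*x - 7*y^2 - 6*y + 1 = 147*x^3 + 21*x^2 + 21*x*y^2 - 18*x + y*(-168*x^2 + 33*x)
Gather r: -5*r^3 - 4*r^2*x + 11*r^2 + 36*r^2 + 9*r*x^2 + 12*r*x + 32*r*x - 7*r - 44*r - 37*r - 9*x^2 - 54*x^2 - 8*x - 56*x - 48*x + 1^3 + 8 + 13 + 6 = -5*r^3 + r^2*(47 - 4*x) + r*(9*x^2 + 44*x - 88) - 63*x^2 - 112*x + 28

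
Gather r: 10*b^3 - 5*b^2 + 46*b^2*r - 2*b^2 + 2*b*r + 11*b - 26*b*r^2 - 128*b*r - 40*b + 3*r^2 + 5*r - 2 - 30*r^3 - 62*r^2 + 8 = 10*b^3 - 7*b^2 - 29*b - 30*r^3 + r^2*(-26*b - 59) + r*(46*b^2 - 126*b + 5) + 6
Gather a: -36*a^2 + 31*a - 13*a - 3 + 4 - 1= -36*a^2 + 18*a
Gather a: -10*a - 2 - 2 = -10*a - 4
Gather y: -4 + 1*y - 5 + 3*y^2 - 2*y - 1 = 3*y^2 - y - 10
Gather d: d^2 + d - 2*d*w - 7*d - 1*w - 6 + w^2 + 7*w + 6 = d^2 + d*(-2*w - 6) + w^2 + 6*w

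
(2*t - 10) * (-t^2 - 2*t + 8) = -2*t^3 + 6*t^2 + 36*t - 80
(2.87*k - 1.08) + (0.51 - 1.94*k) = 0.93*k - 0.57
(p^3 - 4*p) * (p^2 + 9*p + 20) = p^5 + 9*p^4 + 16*p^3 - 36*p^2 - 80*p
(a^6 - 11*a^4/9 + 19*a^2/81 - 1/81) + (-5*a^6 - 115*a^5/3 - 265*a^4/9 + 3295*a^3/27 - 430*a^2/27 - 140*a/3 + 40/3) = -4*a^6 - 115*a^5/3 - 92*a^4/3 + 3295*a^3/27 - 1271*a^2/81 - 140*a/3 + 1079/81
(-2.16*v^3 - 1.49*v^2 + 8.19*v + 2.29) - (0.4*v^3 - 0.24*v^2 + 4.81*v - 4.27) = -2.56*v^3 - 1.25*v^2 + 3.38*v + 6.56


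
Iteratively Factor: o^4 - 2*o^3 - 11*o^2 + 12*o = (o + 3)*(o^3 - 5*o^2 + 4*o) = (o - 4)*(o + 3)*(o^2 - o) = o*(o - 4)*(o + 3)*(o - 1)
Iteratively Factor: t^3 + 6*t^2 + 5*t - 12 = (t + 3)*(t^2 + 3*t - 4) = (t + 3)*(t + 4)*(t - 1)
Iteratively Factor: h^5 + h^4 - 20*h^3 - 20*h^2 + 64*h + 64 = (h + 4)*(h^4 - 3*h^3 - 8*h^2 + 12*h + 16) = (h - 4)*(h + 4)*(h^3 + h^2 - 4*h - 4) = (h - 4)*(h - 2)*(h + 4)*(h^2 + 3*h + 2) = (h - 4)*(h - 2)*(h + 1)*(h + 4)*(h + 2)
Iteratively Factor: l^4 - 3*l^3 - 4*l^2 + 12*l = (l - 2)*(l^3 - l^2 - 6*l) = l*(l - 2)*(l^2 - l - 6) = l*(l - 3)*(l - 2)*(l + 2)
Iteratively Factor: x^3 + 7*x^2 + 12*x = (x + 4)*(x^2 + 3*x) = x*(x + 4)*(x + 3)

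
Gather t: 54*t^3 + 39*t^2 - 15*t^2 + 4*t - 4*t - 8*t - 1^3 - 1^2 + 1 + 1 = 54*t^3 + 24*t^2 - 8*t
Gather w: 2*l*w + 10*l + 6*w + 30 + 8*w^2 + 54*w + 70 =10*l + 8*w^2 + w*(2*l + 60) + 100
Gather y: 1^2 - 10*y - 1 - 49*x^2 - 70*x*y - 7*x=-49*x^2 - 7*x + y*(-70*x - 10)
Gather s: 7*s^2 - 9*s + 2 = 7*s^2 - 9*s + 2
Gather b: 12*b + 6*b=18*b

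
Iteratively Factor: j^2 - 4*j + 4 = (j - 2)*(j - 2)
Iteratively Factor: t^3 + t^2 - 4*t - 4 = (t - 2)*(t^2 + 3*t + 2) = (t - 2)*(t + 2)*(t + 1)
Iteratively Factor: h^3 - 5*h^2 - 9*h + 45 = (h - 3)*(h^2 - 2*h - 15) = (h - 3)*(h + 3)*(h - 5)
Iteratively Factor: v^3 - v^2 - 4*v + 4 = (v - 2)*(v^2 + v - 2) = (v - 2)*(v + 2)*(v - 1)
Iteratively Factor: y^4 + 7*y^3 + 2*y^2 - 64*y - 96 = (y + 2)*(y^3 + 5*y^2 - 8*y - 48) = (y + 2)*(y + 4)*(y^2 + y - 12) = (y + 2)*(y + 4)^2*(y - 3)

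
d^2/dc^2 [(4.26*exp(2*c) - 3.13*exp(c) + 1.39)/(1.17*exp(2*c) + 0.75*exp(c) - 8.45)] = (7.105427357601e-15*exp(5*c) - 8.022807*exp(4*c) + 181.219869*exp(3*c) - 263.002545*exp(2*c) + 1252.61304*exp(c) - 214.6807)*exp(c)/(1.601613*exp(6*c) + 3.080025*exp(5*c) - 32.72724*exp(4*c) - 44.067375*exp(3*c) + 236.3634*exp(2*c) + 160.655625*exp(c) - 603.351125)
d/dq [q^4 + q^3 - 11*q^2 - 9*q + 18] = 4*q^3 + 3*q^2 - 22*q - 9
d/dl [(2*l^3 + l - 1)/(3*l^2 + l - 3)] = (-(6*l + 1)*(2*l^3 + l - 1) + (6*l^2 + 1)*(3*l^2 + l - 3))/(3*l^2 + l - 3)^2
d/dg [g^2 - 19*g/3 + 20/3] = 2*g - 19/3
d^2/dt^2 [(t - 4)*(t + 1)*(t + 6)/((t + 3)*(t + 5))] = 6*(t^3 + 51*t^2 + 363*t + 713)/(t^6 + 24*t^5 + 237*t^4 + 1232*t^3 + 3555*t^2 + 5400*t + 3375)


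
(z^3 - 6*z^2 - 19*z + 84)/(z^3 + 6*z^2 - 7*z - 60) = (z - 7)/(z + 5)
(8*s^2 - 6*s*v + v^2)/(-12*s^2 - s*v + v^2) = (-2*s + v)/(3*s + v)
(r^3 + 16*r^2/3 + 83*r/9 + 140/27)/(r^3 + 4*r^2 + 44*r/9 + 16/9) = (9*r^2 + 36*r + 35)/(3*(3*r^2 + 8*r + 4))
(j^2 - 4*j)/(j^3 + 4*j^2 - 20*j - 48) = j/(j^2 + 8*j + 12)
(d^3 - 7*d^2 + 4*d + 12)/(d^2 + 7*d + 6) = (d^2 - 8*d + 12)/(d + 6)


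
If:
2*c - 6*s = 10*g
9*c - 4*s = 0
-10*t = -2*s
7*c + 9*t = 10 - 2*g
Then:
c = 8/7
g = -46/35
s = 18/7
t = 18/35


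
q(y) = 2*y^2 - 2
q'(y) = 4*y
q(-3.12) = 17.47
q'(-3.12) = -12.48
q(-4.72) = 42.56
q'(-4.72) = -18.88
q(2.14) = 7.16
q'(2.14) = 8.56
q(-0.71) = -0.99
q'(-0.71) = -2.84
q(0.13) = -1.97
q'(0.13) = 0.52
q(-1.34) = 1.59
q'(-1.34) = -5.36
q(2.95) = 15.40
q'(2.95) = 11.80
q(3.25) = 19.12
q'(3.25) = 13.00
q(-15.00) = 448.00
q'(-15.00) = -60.00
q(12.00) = 286.00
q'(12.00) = 48.00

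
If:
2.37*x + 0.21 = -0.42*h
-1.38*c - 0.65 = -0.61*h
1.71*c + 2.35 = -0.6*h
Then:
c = -0.97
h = -1.14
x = 0.11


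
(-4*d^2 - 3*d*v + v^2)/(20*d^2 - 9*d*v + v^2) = (d + v)/(-5*d + v)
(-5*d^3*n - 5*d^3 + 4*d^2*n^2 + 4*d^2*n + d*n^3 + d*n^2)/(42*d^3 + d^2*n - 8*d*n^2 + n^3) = d*(-5*d^2*n - 5*d^2 + 4*d*n^2 + 4*d*n + n^3 + n^2)/(42*d^3 + d^2*n - 8*d*n^2 + n^3)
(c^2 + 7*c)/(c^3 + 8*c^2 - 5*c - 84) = c/(c^2 + c - 12)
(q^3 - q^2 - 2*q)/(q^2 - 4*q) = (q^2 - q - 2)/(q - 4)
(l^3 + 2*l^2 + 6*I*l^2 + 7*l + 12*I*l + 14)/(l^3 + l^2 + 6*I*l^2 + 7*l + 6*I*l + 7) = (l + 2)/(l + 1)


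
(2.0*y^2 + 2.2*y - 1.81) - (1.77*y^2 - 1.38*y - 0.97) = 0.23*y^2 + 3.58*y - 0.84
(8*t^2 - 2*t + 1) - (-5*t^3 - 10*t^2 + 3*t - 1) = 5*t^3 + 18*t^2 - 5*t + 2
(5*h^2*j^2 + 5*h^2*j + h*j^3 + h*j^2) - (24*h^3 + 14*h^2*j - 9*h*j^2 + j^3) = -24*h^3 + 5*h^2*j^2 - 9*h^2*j + h*j^3 + 10*h*j^2 - j^3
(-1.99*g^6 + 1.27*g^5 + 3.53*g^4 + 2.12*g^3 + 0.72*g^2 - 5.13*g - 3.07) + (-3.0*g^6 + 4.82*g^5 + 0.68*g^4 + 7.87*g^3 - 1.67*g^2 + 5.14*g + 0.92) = -4.99*g^6 + 6.09*g^5 + 4.21*g^4 + 9.99*g^3 - 0.95*g^2 + 0.00999999999999979*g - 2.15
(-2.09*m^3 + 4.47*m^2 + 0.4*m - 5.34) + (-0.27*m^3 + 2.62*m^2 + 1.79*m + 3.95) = -2.36*m^3 + 7.09*m^2 + 2.19*m - 1.39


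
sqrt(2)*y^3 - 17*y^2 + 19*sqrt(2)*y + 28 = (y - 7*sqrt(2))*(y - 2*sqrt(2))*(sqrt(2)*y + 1)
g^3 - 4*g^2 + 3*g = g*(g - 3)*(g - 1)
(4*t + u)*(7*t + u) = 28*t^2 + 11*t*u + u^2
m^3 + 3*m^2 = m^2*(m + 3)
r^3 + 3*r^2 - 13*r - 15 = (r - 3)*(r + 1)*(r + 5)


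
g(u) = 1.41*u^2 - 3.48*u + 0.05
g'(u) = 2.82*u - 3.48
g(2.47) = 0.06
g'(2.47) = 3.49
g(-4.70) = 47.55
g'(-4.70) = -16.73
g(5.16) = 19.64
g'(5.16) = 11.07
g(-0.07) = 0.30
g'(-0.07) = -3.68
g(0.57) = -1.48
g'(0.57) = -1.87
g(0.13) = -0.38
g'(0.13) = -3.11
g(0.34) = -0.97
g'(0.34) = -2.52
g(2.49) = 0.13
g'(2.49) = 3.54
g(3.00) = 2.30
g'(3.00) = 4.98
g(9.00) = 82.94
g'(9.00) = 21.90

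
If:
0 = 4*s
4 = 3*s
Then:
No Solution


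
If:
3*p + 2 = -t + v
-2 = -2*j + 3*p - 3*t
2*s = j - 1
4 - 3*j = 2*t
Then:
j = 2 - v/4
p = 5*v/24 - 1/3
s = 1/2 - v/8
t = 3*v/8 - 1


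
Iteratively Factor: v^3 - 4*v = (v + 2)*(v^2 - 2*v) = (v - 2)*(v + 2)*(v)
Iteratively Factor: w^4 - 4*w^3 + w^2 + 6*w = (w)*(w^3 - 4*w^2 + w + 6) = w*(w - 2)*(w^2 - 2*w - 3) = w*(w - 2)*(w + 1)*(w - 3)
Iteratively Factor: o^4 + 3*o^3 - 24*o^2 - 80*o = (o)*(o^3 + 3*o^2 - 24*o - 80) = o*(o - 5)*(o^2 + 8*o + 16) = o*(o - 5)*(o + 4)*(o + 4)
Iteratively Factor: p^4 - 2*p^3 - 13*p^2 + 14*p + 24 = (p - 2)*(p^3 - 13*p - 12) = (p - 2)*(p + 3)*(p^2 - 3*p - 4) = (p - 4)*(p - 2)*(p + 3)*(p + 1)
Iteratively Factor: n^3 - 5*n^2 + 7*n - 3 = (n - 1)*(n^2 - 4*n + 3) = (n - 1)^2*(n - 3)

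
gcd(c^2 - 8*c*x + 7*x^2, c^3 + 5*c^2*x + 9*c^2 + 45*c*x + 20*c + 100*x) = 1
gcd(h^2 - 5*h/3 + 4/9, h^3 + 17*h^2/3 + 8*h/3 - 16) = h - 4/3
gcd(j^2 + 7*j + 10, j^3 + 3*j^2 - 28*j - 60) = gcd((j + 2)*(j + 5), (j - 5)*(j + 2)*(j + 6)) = j + 2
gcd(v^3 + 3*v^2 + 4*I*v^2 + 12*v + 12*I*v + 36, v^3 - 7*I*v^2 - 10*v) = v - 2*I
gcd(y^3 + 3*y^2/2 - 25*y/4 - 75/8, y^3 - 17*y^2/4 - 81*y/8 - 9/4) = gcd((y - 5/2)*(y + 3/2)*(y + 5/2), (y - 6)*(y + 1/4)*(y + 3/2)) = y + 3/2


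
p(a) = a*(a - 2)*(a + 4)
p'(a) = a*(a - 2) + a*(a + 4) + (a - 2)*(a + 4)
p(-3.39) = 11.15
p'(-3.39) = 12.92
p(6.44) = 298.52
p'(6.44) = 142.18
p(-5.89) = -87.83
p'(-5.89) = 72.52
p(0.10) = -0.78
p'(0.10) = -7.57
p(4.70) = 110.40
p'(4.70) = 77.07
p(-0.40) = 3.46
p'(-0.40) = -9.12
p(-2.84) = 15.94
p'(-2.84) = 4.84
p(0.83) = -4.69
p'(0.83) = -2.61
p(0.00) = 0.00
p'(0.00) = -8.00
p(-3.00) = 15.00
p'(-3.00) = 7.00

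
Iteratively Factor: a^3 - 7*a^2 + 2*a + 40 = (a + 2)*(a^2 - 9*a + 20) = (a - 4)*(a + 2)*(a - 5)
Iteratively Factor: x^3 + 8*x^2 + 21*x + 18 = (x + 3)*(x^2 + 5*x + 6) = (x + 3)^2*(x + 2)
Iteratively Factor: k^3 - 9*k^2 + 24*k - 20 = (k - 2)*(k^2 - 7*k + 10) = (k - 2)^2*(k - 5)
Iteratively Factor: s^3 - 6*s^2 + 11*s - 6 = (s - 2)*(s^2 - 4*s + 3) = (s - 2)*(s - 1)*(s - 3)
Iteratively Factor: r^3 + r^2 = (r + 1)*(r^2) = r*(r + 1)*(r)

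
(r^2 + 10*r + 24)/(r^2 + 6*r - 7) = (r^2 + 10*r + 24)/(r^2 + 6*r - 7)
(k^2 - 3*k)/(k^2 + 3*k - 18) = k/(k + 6)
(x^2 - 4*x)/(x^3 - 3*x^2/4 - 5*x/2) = 4*(4 - x)/(-4*x^2 + 3*x + 10)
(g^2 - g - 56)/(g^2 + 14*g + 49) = (g - 8)/(g + 7)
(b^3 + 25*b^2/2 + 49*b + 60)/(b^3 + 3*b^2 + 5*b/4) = 2*(b^2 + 10*b + 24)/(b*(2*b + 1))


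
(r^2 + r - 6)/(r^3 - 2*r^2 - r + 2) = (r + 3)/(r^2 - 1)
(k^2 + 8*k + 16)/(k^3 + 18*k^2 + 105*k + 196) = (k + 4)/(k^2 + 14*k + 49)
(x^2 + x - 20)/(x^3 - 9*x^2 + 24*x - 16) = (x + 5)/(x^2 - 5*x + 4)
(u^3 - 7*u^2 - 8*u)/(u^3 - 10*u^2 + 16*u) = (u + 1)/(u - 2)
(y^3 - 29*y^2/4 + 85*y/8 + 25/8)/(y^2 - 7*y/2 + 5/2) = (4*y^2 - 19*y - 5)/(4*(y - 1))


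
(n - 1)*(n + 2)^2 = n^3 + 3*n^2 - 4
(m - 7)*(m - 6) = m^2 - 13*m + 42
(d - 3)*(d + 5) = d^2 + 2*d - 15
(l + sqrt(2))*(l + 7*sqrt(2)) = l^2 + 8*sqrt(2)*l + 14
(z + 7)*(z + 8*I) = z^2 + 7*z + 8*I*z + 56*I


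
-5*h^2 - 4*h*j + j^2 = (-5*h + j)*(h + j)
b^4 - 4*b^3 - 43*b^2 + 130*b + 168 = (b - 7)*(b - 4)*(b + 1)*(b + 6)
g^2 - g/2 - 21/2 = (g - 7/2)*(g + 3)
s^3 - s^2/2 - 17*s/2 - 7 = (s - 7/2)*(s + 1)*(s + 2)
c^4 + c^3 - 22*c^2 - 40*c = c*(c - 5)*(c + 2)*(c + 4)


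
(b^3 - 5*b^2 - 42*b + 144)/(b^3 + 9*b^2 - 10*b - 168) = (b^2 - 11*b + 24)/(b^2 + 3*b - 28)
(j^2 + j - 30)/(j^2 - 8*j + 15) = (j + 6)/(j - 3)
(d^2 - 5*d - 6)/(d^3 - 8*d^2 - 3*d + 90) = (d + 1)/(d^2 - 2*d - 15)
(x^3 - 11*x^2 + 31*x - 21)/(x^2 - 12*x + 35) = (x^2 - 4*x + 3)/(x - 5)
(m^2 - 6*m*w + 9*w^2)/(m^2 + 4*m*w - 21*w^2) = (m - 3*w)/(m + 7*w)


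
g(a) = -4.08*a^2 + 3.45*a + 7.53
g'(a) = 3.45 - 8.16*a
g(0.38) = 8.25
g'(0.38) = 0.35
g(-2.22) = -20.24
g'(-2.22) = 21.57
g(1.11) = 6.33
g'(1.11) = -5.61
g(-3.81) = -64.84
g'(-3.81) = 34.54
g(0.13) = 7.91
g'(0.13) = 2.39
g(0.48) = 8.25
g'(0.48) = -0.47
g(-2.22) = -20.24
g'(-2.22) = 21.57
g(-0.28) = 6.24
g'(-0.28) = 5.73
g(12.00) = -538.59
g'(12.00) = -94.47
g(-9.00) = -354.00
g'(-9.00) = 76.89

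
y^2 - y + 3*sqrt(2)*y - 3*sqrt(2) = (y - 1)*(y + 3*sqrt(2))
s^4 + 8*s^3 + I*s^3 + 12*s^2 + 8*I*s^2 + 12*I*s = s*(s + 2)*(s + 6)*(s + I)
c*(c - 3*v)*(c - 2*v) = c^3 - 5*c^2*v + 6*c*v^2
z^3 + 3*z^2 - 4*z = z*(z - 1)*(z + 4)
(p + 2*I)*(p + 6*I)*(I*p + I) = I*p^3 - 8*p^2 + I*p^2 - 8*p - 12*I*p - 12*I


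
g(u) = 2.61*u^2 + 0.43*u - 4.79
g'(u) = 5.22*u + 0.43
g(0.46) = -4.04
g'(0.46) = 2.83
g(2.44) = 11.80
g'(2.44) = 13.17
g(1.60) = 2.58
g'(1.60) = 8.78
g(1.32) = 0.33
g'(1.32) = 7.32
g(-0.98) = -2.70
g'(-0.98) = -4.69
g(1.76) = 4.05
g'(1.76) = 9.62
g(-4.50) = 46.13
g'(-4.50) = -23.06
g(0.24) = -4.54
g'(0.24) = 1.68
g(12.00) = 376.21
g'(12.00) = 63.07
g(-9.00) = 202.75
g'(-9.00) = -46.55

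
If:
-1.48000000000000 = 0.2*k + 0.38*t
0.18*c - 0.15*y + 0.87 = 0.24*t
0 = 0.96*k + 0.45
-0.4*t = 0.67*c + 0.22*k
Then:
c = 2.33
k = -0.47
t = -3.65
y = 14.44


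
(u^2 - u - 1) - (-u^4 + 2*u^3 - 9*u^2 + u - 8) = u^4 - 2*u^3 + 10*u^2 - 2*u + 7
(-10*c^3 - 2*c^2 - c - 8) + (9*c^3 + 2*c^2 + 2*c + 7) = -c^3 + c - 1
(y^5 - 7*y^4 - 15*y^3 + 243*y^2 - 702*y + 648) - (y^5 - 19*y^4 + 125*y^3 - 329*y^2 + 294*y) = 12*y^4 - 140*y^3 + 572*y^2 - 996*y + 648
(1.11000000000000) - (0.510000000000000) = 0.600000000000000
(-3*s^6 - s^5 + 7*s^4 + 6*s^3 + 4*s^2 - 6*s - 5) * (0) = 0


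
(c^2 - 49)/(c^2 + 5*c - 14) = (c - 7)/(c - 2)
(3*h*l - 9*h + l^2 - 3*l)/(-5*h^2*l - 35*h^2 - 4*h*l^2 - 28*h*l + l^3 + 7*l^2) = (-3*h*l + 9*h - l^2 + 3*l)/(5*h^2*l + 35*h^2 + 4*h*l^2 + 28*h*l - l^3 - 7*l^2)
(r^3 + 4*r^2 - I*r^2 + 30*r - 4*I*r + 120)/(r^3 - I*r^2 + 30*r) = (r + 4)/r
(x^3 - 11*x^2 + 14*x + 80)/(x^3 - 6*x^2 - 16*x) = (x - 5)/x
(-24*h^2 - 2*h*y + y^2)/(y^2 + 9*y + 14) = (-24*h^2 - 2*h*y + y^2)/(y^2 + 9*y + 14)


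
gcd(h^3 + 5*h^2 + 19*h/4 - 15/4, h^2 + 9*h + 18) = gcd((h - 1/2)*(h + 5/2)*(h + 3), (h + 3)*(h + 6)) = h + 3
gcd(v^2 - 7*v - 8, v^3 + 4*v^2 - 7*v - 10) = v + 1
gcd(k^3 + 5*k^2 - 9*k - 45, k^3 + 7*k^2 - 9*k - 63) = k^2 - 9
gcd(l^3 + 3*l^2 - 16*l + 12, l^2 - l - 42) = l + 6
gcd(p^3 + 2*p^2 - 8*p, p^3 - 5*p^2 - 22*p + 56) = p^2 + 2*p - 8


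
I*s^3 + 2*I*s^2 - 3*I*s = s*(s + 3)*(I*s - I)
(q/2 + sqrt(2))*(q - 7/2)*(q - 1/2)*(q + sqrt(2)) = q^4/2 - 2*q^3 + 3*sqrt(2)*q^3/2 - 6*sqrt(2)*q^2 + 23*q^2/8 - 8*q + 21*sqrt(2)*q/8 + 7/2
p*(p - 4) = p^2 - 4*p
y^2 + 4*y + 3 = (y + 1)*(y + 3)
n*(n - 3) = n^2 - 3*n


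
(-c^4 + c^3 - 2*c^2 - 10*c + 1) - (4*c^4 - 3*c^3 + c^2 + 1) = -5*c^4 + 4*c^3 - 3*c^2 - 10*c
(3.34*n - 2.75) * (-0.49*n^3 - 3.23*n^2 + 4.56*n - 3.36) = -1.6366*n^4 - 9.4407*n^3 + 24.1129*n^2 - 23.7624*n + 9.24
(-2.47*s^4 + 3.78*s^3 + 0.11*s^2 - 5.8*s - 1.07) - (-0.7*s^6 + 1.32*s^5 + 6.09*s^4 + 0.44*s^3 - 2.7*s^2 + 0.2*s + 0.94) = 0.7*s^6 - 1.32*s^5 - 8.56*s^4 + 3.34*s^3 + 2.81*s^2 - 6.0*s - 2.01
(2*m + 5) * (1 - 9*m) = -18*m^2 - 43*m + 5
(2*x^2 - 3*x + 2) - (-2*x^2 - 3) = 4*x^2 - 3*x + 5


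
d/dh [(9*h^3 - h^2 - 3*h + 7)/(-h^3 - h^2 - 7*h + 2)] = (-10*h^4 - 132*h^3 + 79*h^2 + 10*h + 43)/(h^6 + 2*h^5 + 15*h^4 + 10*h^3 + 45*h^2 - 28*h + 4)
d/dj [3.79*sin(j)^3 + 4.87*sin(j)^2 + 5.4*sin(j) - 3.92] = (11.37*sin(j)^2 + 9.74*sin(j) + 5.4)*cos(j)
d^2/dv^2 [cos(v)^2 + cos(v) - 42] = -cos(v) - 2*cos(2*v)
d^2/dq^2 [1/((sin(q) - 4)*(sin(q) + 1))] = (-4*sin(q)^3 + 13*sin(q)^2 - 32*sin(q) + 26)/((sin(q) - 4)^3*(sin(q) + 1)^2)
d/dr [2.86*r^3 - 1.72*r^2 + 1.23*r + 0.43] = 8.58*r^2 - 3.44*r + 1.23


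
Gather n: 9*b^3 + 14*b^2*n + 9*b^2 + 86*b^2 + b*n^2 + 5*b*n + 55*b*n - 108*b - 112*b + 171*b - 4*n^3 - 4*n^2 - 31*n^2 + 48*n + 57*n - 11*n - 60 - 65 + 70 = 9*b^3 + 95*b^2 - 49*b - 4*n^3 + n^2*(b - 35) + n*(14*b^2 + 60*b + 94) - 55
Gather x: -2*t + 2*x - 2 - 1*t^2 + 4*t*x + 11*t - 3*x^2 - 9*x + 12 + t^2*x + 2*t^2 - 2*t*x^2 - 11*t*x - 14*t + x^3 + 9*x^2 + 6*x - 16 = t^2 - 5*t + x^3 + x^2*(6 - 2*t) + x*(t^2 - 7*t - 1) - 6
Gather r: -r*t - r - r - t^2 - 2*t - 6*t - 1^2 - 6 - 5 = r*(-t - 2) - t^2 - 8*t - 12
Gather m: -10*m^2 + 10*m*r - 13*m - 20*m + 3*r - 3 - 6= -10*m^2 + m*(10*r - 33) + 3*r - 9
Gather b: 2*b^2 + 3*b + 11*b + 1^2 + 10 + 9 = 2*b^2 + 14*b + 20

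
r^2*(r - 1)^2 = r^4 - 2*r^3 + r^2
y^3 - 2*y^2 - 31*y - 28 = (y - 7)*(y + 1)*(y + 4)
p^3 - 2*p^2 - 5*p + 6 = (p - 3)*(p - 1)*(p + 2)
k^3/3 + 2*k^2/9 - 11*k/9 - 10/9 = (k/3 + 1/3)*(k - 2)*(k + 5/3)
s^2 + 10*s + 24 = (s + 4)*(s + 6)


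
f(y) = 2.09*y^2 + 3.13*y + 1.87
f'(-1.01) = -1.09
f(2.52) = 23.03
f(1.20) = 8.64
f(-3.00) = 11.29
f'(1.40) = 8.98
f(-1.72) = 2.67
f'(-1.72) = -4.06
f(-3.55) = 17.10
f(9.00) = 199.33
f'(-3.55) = -11.71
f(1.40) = 10.35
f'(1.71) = 10.28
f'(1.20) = 8.15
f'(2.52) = 13.66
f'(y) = 4.18*y + 3.13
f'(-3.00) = -9.41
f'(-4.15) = -14.22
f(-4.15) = 24.88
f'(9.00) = 40.75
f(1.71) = 13.33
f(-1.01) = 0.84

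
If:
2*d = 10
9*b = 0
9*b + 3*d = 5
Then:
No Solution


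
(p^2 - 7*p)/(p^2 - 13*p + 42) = p/(p - 6)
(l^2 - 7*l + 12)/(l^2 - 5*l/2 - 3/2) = 2*(l - 4)/(2*l + 1)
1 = 1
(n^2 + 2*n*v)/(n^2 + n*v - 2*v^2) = n/(n - v)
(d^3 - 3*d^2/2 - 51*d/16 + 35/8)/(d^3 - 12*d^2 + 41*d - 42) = (d^2 + d/2 - 35/16)/(d^2 - 10*d + 21)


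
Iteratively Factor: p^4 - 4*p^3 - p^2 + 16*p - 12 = (p - 3)*(p^3 - p^2 - 4*p + 4) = (p - 3)*(p - 2)*(p^2 + p - 2) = (p - 3)*(p - 2)*(p + 2)*(p - 1)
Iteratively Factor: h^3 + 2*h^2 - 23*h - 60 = (h - 5)*(h^2 + 7*h + 12) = (h - 5)*(h + 3)*(h + 4)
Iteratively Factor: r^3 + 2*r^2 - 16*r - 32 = (r + 2)*(r^2 - 16) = (r - 4)*(r + 2)*(r + 4)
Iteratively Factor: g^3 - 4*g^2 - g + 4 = (g - 4)*(g^2 - 1) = (g - 4)*(g - 1)*(g + 1)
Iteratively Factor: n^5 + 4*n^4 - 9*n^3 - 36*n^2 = (n + 3)*(n^4 + n^3 - 12*n^2) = (n - 3)*(n + 3)*(n^3 + 4*n^2) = (n - 3)*(n + 3)*(n + 4)*(n^2) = n*(n - 3)*(n + 3)*(n + 4)*(n)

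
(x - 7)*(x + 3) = x^2 - 4*x - 21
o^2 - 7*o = o*(o - 7)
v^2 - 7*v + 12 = (v - 4)*(v - 3)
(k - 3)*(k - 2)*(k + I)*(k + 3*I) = k^4 - 5*k^3 + 4*I*k^3 + 3*k^2 - 20*I*k^2 + 15*k + 24*I*k - 18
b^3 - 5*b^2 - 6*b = b*(b - 6)*(b + 1)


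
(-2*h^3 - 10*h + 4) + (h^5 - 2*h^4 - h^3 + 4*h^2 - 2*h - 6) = h^5 - 2*h^4 - 3*h^3 + 4*h^2 - 12*h - 2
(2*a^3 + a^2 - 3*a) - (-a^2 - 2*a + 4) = 2*a^3 + 2*a^2 - a - 4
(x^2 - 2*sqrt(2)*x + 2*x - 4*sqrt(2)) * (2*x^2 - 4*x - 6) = 2*x^4 - 4*sqrt(2)*x^3 - 14*x^2 - 12*x + 28*sqrt(2)*x + 24*sqrt(2)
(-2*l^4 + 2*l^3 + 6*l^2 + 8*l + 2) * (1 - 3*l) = 6*l^5 - 8*l^4 - 16*l^3 - 18*l^2 + 2*l + 2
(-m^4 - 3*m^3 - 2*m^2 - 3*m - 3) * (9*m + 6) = -9*m^5 - 33*m^4 - 36*m^3 - 39*m^2 - 45*m - 18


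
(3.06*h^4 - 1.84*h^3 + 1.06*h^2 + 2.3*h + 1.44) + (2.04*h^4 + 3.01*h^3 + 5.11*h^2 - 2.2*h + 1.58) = 5.1*h^4 + 1.17*h^3 + 6.17*h^2 + 0.0999999999999996*h + 3.02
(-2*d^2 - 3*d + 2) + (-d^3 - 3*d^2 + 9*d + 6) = -d^3 - 5*d^2 + 6*d + 8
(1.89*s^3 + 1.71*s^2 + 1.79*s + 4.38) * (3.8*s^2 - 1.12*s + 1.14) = 7.182*s^5 + 4.3812*s^4 + 7.0414*s^3 + 16.5886*s^2 - 2.865*s + 4.9932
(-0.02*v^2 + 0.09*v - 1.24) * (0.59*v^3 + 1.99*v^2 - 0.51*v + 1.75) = -0.0118*v^5 + 0.0133*v^4 - 0.5423*v^3 - 2.5485*v^2 + 0.7899*v - 2.17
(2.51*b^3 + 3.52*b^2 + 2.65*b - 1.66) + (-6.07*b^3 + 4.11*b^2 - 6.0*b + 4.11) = -3.56*b^3 + 7.63*b^2 - 3.35*b + 2.45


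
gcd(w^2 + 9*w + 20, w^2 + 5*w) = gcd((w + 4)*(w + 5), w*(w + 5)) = w + 5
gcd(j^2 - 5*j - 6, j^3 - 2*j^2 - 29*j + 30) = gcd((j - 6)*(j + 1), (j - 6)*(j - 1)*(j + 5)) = j - 6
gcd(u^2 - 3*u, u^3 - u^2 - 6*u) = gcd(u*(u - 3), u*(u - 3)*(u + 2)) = u^2 - 3*u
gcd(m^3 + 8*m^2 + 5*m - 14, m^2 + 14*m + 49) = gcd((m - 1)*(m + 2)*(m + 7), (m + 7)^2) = m + 7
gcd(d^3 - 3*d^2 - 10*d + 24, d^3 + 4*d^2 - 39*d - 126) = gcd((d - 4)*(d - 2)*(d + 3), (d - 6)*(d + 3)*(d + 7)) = d + 3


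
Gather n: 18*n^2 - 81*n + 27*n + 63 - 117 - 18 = 18*n^2 - 54*n - 72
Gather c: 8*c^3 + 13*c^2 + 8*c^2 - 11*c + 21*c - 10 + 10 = 8*c^3 + 21*c^2 + 10*c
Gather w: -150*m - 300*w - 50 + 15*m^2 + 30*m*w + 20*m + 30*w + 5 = 15*m^2 - 130*m + w*(30*m - 270) - 45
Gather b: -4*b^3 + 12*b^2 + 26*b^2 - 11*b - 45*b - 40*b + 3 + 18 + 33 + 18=-4*b^3 + 38*b^2 - 96*b + 72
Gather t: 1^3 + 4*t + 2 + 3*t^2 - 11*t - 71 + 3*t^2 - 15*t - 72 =6*t^2 - 22*t - 140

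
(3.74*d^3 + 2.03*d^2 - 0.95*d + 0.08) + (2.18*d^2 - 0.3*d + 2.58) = 3.74*d^3 + 4.21*d^2 - 1.25*d + 2.66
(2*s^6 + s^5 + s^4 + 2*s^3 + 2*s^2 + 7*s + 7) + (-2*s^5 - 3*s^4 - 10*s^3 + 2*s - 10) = 2*s^6 - s^5 - 2*s^4 - 8*s^3 + 2*s^2 + 9*s - 3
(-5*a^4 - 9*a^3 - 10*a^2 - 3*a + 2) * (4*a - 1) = -20*a^5 - 31*a^4 - 31*a^3 - 2*a^2 + 11*a - 2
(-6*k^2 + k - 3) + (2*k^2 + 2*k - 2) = -4*k^2 + 3*k - 5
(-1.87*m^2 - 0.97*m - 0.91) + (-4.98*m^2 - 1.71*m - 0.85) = -6.85*m^2 - 2.68*m - 1.76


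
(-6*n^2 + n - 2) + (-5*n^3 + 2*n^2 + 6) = -5*n^3 - 4*n^2 + n + 4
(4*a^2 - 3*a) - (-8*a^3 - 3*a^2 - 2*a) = 8*a^3 + 7*a^2 - a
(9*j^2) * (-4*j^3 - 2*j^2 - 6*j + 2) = -36*j^5 - 18*j^4 - 54*j^3 + 18*j^2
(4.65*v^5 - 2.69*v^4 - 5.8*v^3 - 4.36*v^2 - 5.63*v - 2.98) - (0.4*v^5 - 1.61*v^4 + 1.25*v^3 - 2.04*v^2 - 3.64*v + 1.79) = 4.25*v^5 - 1.08*v^4 - 7.05*v^3 - 2.32*v^2 - 1.99*v - 4.77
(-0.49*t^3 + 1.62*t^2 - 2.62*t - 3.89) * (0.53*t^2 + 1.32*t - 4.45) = -0.2597*t^5 + 0.2118*t^4 + 2.9303*t^3 - 12.7291*t^2 + 6.5242*t + 17.3105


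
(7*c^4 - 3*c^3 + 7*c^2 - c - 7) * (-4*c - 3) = -28*c^5 - 9*c^4 - 19*c^3 - 17*c^2 + 31*c + 21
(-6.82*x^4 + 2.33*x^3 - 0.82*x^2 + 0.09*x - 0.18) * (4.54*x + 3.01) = -30.9628*x^5 - 9.95*x^4 + 3.2905*x^3 - 2.0596*x^2 - 0.5463*x - 0.5418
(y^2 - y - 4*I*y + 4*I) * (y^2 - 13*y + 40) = y^4 - 14*y^3 - 4*I*y^3 + 53*y^2 + 56*I*y^2 - 40*y - 212*I*y + 160*I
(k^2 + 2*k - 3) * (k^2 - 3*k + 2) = k^4 - k^3 - 7*k^2 + 13*k - 6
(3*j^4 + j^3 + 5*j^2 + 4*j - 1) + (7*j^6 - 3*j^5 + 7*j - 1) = 7*j^6 - 3*j^5 + 3*j^4 + j^3 + 5*j^2 + 11*j - 2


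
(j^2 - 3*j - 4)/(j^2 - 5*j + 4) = (j + 1)/(j - 1)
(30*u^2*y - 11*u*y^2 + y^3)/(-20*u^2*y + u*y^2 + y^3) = (30*u^2 - 11*u*y + y^2)/(-20*u^2 + u*y + y^2)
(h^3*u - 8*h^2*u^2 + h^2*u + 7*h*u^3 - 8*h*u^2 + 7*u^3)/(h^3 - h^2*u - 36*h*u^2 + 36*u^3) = u*(-h^2 + 7*h*u - h + 7*u)/(-h^2 + 36*u^2)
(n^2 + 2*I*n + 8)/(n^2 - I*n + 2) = (n + 4*I)/(n + I)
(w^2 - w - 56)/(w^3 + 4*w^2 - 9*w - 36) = (w^2 - w - 56)/(w^3 + 4*w^2 - 9*w - 36)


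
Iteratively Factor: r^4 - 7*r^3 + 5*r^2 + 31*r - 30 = (r - 1)*(r^3 - 6*r^2 - r + 30) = (r - 3)*(r - 1)*(r^2 - 3*r - 10) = (r - 5)*(r - 3)*(r - 1)*(r + 2)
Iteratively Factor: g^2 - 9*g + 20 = (g - 4)*(g - 5)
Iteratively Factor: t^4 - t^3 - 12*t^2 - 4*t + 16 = (t - 1)*(t^3 - 12*t - 16) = (t - 1)*(t + 2)*(t^2 - 2*t - 8) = (t - 4)*(t - 1)*(t + 2)*(t + 2)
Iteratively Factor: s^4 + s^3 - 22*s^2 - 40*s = (s)*(s^3 + s^2 - 22*s - 40) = s*(s + 4)*(s^2 - 3*s - 10) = s*(s - 5)*(s + 4)*(s + 2)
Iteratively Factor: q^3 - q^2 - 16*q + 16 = (q - 1)*(q^2 - 16) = (q - 1)*(q + 4)*(q - 4)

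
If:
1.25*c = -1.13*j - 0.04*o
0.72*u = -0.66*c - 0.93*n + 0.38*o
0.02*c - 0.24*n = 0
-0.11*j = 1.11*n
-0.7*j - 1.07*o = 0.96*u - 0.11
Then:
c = -0.01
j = 0.01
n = -0.00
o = 0.06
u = 0.04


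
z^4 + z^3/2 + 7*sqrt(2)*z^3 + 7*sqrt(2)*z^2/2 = z^2*(z + 1/2)*(z + 7*sqrt(2))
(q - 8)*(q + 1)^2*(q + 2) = q^4 - 4*q^3 - 27*q^2 - 38*q - 16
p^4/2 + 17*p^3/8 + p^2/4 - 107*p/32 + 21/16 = (p/2 + 1)*(p - 3/4)*(p - 1/2)*(p + 7/2)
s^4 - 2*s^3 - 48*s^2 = s^2*(s - 8)*(s + 6)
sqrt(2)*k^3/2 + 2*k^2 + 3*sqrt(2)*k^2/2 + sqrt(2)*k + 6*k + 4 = (k + 2)*(k + 2*sqrt(2))*(sqrt(2)*k/2 + sqrt(2)/2)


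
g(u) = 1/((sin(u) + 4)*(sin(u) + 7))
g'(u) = -cos(u)/((sin(u) + 4)*(sin(u) + 7)^2) - cos(u)/((sin(u) + 4)^2*(sin(u) + 7)) = -(2*sin(u) + 11)*cos(u)/((sin(u) + 4)^2*(sin(u) + 7)^2)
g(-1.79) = 0.05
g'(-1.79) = 0.01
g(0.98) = 0.03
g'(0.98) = -0.00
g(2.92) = 0.03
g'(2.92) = 0.01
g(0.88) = 0.03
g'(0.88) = -0.01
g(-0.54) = 0.04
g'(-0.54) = -0.02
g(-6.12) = 0.03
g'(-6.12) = -0.01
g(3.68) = 0.04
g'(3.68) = 0.02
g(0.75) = 0.03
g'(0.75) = -0.01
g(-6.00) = 0.03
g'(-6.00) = -0.01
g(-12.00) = 0.03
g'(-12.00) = -0.00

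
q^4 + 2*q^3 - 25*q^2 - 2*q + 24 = (q - 4)*(q - 1)*(q + 1)*(q + 6)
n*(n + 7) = n^2 + 7*n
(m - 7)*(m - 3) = m^2 - 10*m + 21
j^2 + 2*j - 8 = (j - 2)*(j + 4)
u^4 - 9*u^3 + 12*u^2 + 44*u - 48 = (u - 6)*(u - 4)*(u - 1)*(u + 2)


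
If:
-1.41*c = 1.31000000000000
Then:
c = -0.93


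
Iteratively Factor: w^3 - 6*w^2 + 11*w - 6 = (w - 2)*(w^2 - 4*w + 3) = (w - 3)*(w - 2)*(w - 1)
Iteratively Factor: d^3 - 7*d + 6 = (d - 2)*(d^2 + 2*d - 3) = (d - 2)*(d + 3)*(d - 1)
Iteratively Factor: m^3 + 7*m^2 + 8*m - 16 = (m + 4)*(m^2 + 3*m - 4) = (m - 1)*(m + 4)*(m + 4)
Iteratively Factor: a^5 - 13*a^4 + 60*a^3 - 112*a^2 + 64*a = (a - 4)*(a^4 - 9*a^3 + 24*a^2 - 16*a) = (a - 4)^2*(a^3 - 5*a^2 + 4*a) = (a - 4)^2*(a - 1)*(a^2 - 4*a) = (a - 4)^3*(a - 1)*(a)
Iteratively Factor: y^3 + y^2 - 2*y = (y)*(y^2 + y - 2) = y*(y - 1)*(y + 2)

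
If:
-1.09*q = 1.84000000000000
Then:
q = -1.69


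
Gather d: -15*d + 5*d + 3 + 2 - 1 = 4 - 10*d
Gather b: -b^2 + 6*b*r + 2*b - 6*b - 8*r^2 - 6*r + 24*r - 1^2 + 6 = -b^2 + b*(6*r - 4) - 8*r^2 + 18*r + 5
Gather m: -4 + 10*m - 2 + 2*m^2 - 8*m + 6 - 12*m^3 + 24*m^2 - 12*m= -12*m^3 + 26*m^2 - 10*m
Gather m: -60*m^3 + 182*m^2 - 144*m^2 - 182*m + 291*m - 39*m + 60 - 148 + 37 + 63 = -60*m^3 + 38*m^2 + 70*m + 12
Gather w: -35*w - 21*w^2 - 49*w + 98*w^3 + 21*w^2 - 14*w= 98*w^3 - 98*w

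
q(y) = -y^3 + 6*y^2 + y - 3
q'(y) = -3*y^2 + 12*y + 1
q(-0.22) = -2.92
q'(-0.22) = -1.79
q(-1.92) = 24.28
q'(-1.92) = -33.10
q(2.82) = 25.11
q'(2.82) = 10.98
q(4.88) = 28.55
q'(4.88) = -11.88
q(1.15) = 4.56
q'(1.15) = 10.83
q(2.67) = 23.41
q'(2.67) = 11.65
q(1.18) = 4.89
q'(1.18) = 10.98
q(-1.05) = 3.72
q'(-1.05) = -14.91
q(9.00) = -237.00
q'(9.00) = -134.00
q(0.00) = -3.00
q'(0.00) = 1.00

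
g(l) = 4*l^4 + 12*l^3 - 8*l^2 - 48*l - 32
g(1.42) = -65.67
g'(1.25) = 19.50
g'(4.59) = 2184.25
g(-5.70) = 1981.76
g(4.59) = 2515.03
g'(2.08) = 218.45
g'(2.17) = 250.29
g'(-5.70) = -1750.25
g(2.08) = 16.41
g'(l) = 16*l^3 + 36*l^2 - 16*l - 48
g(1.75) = -38.67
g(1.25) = -71.30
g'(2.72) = 496.80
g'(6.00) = 4608.00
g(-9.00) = 17248.00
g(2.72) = 238.68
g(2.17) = 37.48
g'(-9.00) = -8652.00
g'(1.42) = 47.68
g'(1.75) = 120.00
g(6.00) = 7168.00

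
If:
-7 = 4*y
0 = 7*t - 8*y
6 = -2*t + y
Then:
No Solution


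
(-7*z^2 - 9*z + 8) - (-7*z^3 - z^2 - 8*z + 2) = 7*z^3 - 6*z^2 - z + 6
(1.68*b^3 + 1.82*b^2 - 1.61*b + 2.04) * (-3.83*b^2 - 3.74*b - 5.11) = -6.4344*b^5 - 13.2538*b^4 - 9.2253*b^3 - 11.092*b^2 + 0.597500000000001*b - 10.4244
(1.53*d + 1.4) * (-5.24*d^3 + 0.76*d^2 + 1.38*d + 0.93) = -8.0172*d^4 - 6.1732*d^3 + 3.1754*d^2 + 3.3549*d + 1.302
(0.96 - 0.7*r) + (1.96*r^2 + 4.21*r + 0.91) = 1.96*r^2 + 3.51*r + 1.87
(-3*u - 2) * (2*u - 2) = -6*u^2 + 2*u + 4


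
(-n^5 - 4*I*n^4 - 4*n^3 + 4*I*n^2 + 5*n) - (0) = -n^5 - 4*I*n^4 - 4*n^3 + 4*I*n^2 + 5*n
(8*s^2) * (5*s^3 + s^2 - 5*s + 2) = 40*s^5 + 8*s^4 - 40*s^3 + 16*s^2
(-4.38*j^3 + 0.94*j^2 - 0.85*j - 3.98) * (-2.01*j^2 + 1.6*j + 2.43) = 8.8038*j^5 - 8.8974*j^4 - 7.4309*j^3 + 8.924*j^2 - 8.4335*j - 9.6714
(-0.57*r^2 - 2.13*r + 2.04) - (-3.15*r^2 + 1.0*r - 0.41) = 2.58*r^2 - 3.13*r + 2.45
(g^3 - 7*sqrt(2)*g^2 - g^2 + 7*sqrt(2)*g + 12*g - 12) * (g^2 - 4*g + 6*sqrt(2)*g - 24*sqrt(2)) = g^5 - 5*g^4 - sqrt(2)*g^4 - 68*g^3 + 5*sqrt(2)*g^3 + 68*sqrt(2)*g^2 + 360*g^2 - 360*sqrt(2)*g - 288*g + 288*sqrt(2)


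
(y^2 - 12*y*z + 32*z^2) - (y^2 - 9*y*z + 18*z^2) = -3*y*z + 14*z^2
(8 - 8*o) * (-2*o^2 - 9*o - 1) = 16*o^3 + 56*o^2 - 64*o - 8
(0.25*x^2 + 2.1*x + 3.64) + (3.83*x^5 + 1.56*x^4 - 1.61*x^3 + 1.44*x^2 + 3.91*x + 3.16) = 3.83*x^5 + 1.56*x^4 - 1.61*x^3 + 1.69*x^2 + 6.01*x + 6.8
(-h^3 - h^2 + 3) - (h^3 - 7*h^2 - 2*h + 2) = -2*h^3 + 6*h^2 + 2*h + 1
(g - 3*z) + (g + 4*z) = 2*g + z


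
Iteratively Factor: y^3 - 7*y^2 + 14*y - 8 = (y - 1)*(y^2 - 6*y + 8) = (y - 4)*(y - 1)*(y - 2)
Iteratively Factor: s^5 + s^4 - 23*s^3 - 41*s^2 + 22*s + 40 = (s + 1)*(s^4 - 23*s^2 - 18*s + 40) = (s + 1)*(s + 4)*(s^3 - 4*s^2 - 7*s + 10) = (s + 1)*(s + 2)*(s + 4)*(s^2 - 6*s + 5) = (s - 5)*(s + 1)*(s + 2)*(s + 4)*(s - 1)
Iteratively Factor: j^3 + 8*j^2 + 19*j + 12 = (j + 3)*(j^2 + 5*j + 4) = (j + 1)*(j + 3)*(j + 4)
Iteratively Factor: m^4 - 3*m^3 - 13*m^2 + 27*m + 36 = (m - 4)*(m^3 + m^2 - 9*m - 9) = (m - 4)*(m - 3)*(m^2 + 4*m + 3) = (m - 4)*(m - 3)*(m + 1)*(m + 3)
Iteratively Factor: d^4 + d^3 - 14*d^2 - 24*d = (d + 2)*(d^3 - d^2 - 12*d) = d*(d + 2)*(d^2 - d - 12) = d*(d - 4)*(d + 2)*(d + 3)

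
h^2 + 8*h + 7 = (h + 1)*(h + 7)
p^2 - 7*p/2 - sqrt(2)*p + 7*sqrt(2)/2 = (p - 7/2)*(p - sqrt(2))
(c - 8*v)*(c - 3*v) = c^2 - 11*c*v + 24*v^2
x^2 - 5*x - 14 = (x - 7)*(x + 2)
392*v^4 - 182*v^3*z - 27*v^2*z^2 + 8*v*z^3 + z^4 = (-4*v + z)*(-2*v + z)*(7*v + z)^2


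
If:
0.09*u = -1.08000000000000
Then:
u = -12.00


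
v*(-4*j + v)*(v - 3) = -4*j*v^2 + 12*j*v + v^3 - 3*v^2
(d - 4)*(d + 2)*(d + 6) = d^3 + 4*d^2 - 20*d - 48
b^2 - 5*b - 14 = (b - 7)*(b + 2)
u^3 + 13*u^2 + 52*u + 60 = (u + 2)*(u + 5)*(u + 6)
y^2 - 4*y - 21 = (y - 7)*(y + 3)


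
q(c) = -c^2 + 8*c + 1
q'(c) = 8 - 2*c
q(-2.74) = -28.43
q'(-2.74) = 13.48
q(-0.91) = -7.11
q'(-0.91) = 9.82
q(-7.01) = -104.22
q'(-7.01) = 22.02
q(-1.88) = -17.57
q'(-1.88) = 11.76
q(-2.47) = -24.86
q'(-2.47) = 12.94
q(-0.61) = -4.25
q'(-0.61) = 9.22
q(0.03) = 1.24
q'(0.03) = 7.94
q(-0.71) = -5.18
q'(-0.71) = 9.42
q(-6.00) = -83.00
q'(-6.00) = 20.00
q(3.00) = 16.00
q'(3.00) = 2.00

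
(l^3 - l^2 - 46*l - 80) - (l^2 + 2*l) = l^3 - 2*l^2 - 48*l - 80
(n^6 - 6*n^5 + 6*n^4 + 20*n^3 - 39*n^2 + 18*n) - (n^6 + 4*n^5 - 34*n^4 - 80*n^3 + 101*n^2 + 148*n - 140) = -10*n^5 + 40*n^4 + 100*n^3 - 140*n^2 - 130*n + 140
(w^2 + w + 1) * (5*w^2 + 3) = 5*w^4 + 5*w^3 + 8*w^2 + 3*w + 3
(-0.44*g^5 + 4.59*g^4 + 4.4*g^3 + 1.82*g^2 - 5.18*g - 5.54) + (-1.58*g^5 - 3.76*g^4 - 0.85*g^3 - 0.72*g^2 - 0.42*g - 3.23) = -2.02*g^5 + 0.83*g^4 + 3.55*g^3 + 1.1*g^2 - 5.6*g - 8.77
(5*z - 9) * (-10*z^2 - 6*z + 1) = -50*z^3 + 60*z^2 + 59*z - 9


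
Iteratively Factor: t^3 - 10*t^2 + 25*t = (t - 5)*(t^2 - 5*t) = t*(t - 5)*(t - 5)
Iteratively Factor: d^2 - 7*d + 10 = (d - 5)*(d - 2)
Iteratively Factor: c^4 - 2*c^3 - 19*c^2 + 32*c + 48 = (c + 1)*(c^3 - 3*c^2 - 16*c + 48) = (c - 4)*(c + 1)*(c^2 + c - 12) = (c - 4)*(c - 3)*(c + 1)*(c + 4)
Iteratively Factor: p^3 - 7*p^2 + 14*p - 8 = (p - 1)*(p^2 - 6*p + 8) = (p - 4)*(p - 1)*(p - 2)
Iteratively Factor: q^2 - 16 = (q - 4)*(q + 4)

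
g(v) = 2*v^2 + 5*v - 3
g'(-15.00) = -55.00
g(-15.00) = 372.00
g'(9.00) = 41.00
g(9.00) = 204.00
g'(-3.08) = -7.32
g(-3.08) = 0.57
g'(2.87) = 16.48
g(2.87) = 27.82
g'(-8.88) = -30.52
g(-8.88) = 110.31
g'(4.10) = 21.40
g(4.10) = 51.12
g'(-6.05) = -19.20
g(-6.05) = 39.96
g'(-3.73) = -9.92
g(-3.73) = 6.18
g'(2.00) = 13.00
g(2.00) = 15.00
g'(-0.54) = 2.84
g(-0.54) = -5.12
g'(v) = 4*v + 5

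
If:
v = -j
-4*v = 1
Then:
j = 1/4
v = -1/4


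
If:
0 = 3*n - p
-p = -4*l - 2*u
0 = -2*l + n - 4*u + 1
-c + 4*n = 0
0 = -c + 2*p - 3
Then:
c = 6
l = 13/12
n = 3/2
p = 9/2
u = 1/12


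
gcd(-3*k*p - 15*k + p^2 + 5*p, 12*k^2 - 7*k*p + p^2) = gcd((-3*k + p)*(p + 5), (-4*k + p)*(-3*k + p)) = -3*k + p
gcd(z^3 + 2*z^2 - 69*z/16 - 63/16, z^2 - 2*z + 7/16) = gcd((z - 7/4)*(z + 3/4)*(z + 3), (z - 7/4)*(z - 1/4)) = z - 7/4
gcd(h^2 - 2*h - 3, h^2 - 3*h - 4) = h + 1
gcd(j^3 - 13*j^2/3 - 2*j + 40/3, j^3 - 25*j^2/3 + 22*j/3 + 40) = j^2 - 7*j/3 - 20/3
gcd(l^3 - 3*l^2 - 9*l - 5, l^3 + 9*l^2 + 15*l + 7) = l^2 + 2*l + 1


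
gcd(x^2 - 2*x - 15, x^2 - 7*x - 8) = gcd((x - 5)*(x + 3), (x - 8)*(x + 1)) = 1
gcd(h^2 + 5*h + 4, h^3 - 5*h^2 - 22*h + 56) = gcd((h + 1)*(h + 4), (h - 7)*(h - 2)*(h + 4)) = h + 4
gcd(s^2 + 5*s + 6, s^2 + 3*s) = s + 3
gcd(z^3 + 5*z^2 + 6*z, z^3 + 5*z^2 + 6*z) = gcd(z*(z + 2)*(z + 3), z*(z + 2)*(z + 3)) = z^3 + 5*z^2 + 6*z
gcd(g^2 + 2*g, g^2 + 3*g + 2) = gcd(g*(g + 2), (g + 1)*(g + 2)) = g + 2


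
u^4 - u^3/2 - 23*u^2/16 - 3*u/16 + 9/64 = (u - 3/2)*(u - 1/4)*(u + 1/2)*(u + 3/4)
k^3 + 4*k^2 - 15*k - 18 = (k - 3)*(k + 1)*(k + 6)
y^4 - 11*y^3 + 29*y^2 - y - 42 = (y - 7)*(y - 3)*(y - 2)*(y + 1)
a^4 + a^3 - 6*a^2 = a^2*(a - 2)*(a + 3)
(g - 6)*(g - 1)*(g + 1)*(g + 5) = g^4 - g^3 - 31*g^2 + g + 30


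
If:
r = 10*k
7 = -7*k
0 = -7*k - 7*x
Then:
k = -1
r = -10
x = 1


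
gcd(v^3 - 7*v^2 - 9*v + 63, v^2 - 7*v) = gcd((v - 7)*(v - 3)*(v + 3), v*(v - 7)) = v - 7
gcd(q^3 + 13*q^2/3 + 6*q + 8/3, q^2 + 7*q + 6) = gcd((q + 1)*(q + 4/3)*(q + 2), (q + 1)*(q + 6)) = q + 1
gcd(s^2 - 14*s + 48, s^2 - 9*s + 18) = s - 6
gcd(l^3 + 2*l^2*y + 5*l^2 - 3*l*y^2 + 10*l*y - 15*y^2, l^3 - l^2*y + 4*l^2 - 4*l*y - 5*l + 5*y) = -l^2 + l*y - 5*l + 5*y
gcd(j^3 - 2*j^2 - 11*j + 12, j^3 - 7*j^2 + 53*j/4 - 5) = j - 4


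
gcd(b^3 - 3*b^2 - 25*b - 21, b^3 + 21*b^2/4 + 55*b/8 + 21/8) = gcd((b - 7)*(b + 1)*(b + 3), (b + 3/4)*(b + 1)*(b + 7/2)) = b + 1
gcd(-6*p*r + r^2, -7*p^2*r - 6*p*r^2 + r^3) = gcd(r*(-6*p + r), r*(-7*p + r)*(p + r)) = r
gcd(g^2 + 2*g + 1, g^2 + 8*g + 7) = g + 1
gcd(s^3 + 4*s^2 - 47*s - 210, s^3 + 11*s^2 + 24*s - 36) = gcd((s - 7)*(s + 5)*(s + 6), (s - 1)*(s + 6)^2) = s + 6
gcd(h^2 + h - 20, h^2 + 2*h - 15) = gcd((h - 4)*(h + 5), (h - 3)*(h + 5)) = h + 5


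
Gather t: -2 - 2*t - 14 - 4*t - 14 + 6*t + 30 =0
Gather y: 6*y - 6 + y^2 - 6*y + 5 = y^2 - 1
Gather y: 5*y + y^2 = y^2 + 5*y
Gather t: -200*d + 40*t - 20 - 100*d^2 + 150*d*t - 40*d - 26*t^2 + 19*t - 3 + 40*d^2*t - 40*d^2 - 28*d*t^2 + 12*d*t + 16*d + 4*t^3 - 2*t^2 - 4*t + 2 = -140*d^2 - 224*d + 4*t^3 + t^2*(-28*d - 28) + t*(40*d^2 + 162*d + 55) - 21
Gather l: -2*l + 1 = 1 - 2*l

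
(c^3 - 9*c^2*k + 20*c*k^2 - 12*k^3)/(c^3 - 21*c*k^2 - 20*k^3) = (-c^3 + 9*c^2*k - 20*c*k^2 + 12*k^3)/(-c^3 + 21*c*k^2 + 20*k^3)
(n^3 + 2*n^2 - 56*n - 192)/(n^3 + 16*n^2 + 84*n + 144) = (n - 8)/(n + 6)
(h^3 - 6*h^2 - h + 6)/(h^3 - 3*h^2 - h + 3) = (h - 6)/(h - 3)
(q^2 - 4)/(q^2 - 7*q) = (q^2 - 4)/(q*(q - 7))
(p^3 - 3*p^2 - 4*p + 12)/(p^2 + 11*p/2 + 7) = 2*(p^2 - 5*p + 6)/(2*p + 7)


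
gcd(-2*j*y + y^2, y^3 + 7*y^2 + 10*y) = y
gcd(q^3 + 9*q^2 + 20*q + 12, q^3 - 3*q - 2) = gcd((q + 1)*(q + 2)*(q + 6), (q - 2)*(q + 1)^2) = q + 1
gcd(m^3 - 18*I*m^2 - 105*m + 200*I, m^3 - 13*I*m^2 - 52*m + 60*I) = m - 5*I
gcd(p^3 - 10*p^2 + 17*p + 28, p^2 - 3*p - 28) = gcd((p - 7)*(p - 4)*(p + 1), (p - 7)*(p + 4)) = p - 7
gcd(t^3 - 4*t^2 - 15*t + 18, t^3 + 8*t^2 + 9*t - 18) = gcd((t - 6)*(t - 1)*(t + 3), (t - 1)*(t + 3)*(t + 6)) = t^2 + 2*t - 3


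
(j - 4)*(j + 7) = j^2 + 3*j - 28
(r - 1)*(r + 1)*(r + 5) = r^3 + 5*r^2 - r - 5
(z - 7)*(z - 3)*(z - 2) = z^3 - 12*z^2 + 41*z - 42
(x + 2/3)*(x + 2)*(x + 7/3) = x^3 + 5*x^2 + 68*x/9 + 28/9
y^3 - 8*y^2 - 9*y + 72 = (y - 8)*(y - 3)*(y + 3)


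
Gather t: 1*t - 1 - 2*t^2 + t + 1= -2*t^2 + 2*t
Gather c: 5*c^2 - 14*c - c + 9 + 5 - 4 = 5*c^2 - 15*c + 10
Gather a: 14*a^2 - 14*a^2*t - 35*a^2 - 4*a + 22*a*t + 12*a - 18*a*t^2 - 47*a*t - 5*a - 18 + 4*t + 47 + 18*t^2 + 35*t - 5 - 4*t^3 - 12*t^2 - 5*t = a^2*(-14*t - 21) + a*(-18*t^2 - 25*t + 3) - 4*t^3 + 6*t^2 + 34*t + 24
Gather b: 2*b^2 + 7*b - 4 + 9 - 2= 2*b^2 + 7*b + 3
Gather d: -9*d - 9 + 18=9 - 9*d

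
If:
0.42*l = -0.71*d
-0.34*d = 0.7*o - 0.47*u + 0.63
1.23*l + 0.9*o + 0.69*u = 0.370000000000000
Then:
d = 0.514334374112972*u - 0.4689185353392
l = 0.792695619263885 - 0.869470013381452*u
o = 0.421609018287985*u - 0.672239568549532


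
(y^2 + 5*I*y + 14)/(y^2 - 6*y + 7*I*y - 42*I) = (y - 2*I)/(y - 6)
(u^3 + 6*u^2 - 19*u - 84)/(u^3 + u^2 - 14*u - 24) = (u + 7)/(u + 2)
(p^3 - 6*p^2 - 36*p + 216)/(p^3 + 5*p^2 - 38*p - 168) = (p^2 - 36)/(p^2 + 11*p + 28)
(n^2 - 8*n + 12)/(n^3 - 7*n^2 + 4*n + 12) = 1/(n + 1)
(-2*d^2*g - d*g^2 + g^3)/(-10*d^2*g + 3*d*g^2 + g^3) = (d + g)/(5*d + g)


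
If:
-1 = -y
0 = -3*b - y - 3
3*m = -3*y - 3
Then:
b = -4/3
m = -2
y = 1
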